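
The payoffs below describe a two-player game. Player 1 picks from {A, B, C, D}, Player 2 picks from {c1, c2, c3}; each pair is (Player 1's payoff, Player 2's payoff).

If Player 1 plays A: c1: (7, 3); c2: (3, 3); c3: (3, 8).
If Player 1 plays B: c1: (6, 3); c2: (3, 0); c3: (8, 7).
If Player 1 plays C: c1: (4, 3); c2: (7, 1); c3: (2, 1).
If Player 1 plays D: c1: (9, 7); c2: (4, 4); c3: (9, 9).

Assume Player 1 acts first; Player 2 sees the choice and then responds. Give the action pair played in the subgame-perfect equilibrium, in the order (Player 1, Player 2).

(D, c3)

Solve by backward induction (Player 1 leads).
- A → Player 2 plays c3 (best of 3, 3, 8); Player 1 gets 3.
- B → Player 2 plays c3 (best of 3, 0, 7); Player 1 gets 8.
- C → Player 2 plays c1 (best of 3, 1, 1); Player 1 gets 4.
- D → Player 2 plays c3 (best of 7, 4, 9); Player 1 gets 9.
Maximizing over 3, 8, 4, 9, Player 1 chooses D. Subgame-perfect outcome: (D, c3) with payoffs (9, 9).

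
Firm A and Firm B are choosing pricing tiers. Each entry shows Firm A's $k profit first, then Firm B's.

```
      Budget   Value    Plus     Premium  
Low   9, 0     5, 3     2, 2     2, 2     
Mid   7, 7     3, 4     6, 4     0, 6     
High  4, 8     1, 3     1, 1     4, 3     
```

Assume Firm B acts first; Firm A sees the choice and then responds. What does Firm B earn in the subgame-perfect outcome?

Firm A best-responds to each possible Firm B move:
- Budget: Firm A compares 9, 7, 4 and picks Low; Firm B would get 0.
- Value: Firm A compares 5, 3, 1 and picks Low; Firm B would get 3.
- Plus: Firm A compares 2, 6, 1 and picks Mid; Firm B would get 4.
- Premium: Firm A compares 2, 0, 4 and picks High; Firm B would get 3.
Among 0, 3, 4, 3, the best is 4 at Plus. Subgame-perfect outcome: (Mid, Plus) with payoffs (6, 4).

4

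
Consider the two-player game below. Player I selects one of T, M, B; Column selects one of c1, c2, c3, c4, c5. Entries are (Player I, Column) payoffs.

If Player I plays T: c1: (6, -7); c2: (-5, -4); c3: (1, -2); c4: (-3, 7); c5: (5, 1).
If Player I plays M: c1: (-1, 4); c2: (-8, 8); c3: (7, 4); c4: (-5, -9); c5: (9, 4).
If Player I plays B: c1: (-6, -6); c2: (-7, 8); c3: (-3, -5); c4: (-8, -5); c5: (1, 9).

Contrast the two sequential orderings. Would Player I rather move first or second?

first

If Player I leads: Column's best replies are T→c4, M→c2, B→c5; Player I's induced payoffs -3, -8, 1; outcome (B, c5), payoffs (1, 9).
If Column leads: Player I's best replies are c1→T, c2→T, c3→M, c4→T, c5→M; Column's induced payoffs -7, -4, 4, 7, 4; outcome (T, c4), payoffs (-3, 7).
Player I gets 1 moving first and -3 moving second, so Player I prefers to move first.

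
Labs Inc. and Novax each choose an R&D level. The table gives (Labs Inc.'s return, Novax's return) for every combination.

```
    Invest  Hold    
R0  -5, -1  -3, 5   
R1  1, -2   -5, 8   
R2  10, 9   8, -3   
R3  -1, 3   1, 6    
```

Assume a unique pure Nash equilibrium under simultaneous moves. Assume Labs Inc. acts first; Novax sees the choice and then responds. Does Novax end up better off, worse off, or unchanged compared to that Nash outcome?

unchanged

Novax best-responds to each possible Labs Inc. move:
- R0: BR = Hold, leader payoff -3.
- R1: BR = Hold, leader payoff -5.
- R2: BR = Invest, leader payoff 10.
- R3: BR = Hold, leader payoff 1.
Labs Inc.'s induced payoffs are -3, -5, 10, 1, so Labs Inc. commits to R2. Subgame-perfect outcome: (R2, Invest) with payoffs (10, 9).
Now find the simultaneous Nash equilibrium.
Labs Inc.'s best replies: Invest→R2; Hold→R2.
Novax's best replies: R0→Hold; R1→Hold; R2→Invest; R3→Hold.
The unique mutual best reply is (R2, Invest), giving (10, 9).
Novax earns 9 sequentially versus 9 at the Nash outcome: unchanged.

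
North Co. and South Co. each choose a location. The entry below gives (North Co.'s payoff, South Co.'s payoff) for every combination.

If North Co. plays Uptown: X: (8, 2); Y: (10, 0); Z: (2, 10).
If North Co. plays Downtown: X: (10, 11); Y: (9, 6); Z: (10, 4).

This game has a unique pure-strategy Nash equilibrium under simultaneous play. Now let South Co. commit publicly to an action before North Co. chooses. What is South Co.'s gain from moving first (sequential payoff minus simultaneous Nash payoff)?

0

Solve by backward induction (South Co. leads).
- X: North Co. compares 8, 10 and picks Downtown; South Co. would get 11.
- Y: North Co. compares 10, 9 and picks Uptown; South Co. would get 0.
- Z: North Co. compares 2, 10 and picks Downtown; South Co. would get 4.
South Co.'s induced payoffs are 11, 0, 4, so South Co. commits to X. Subgame-perfect outcome: (Downtown, X) with payoffs (10, 11).
For the simultaneous game, intersect best replies.
North Co.'s best replies: X→Downtown; Y→Uptown; Z→Downtown.
South Co.'s best replies: Uptown→Z; Downtown→X.
The unique mutual best reply is (Downtown, X), giving (10, 11).
South Co.'s commitment gain: 11 − 11 = 0.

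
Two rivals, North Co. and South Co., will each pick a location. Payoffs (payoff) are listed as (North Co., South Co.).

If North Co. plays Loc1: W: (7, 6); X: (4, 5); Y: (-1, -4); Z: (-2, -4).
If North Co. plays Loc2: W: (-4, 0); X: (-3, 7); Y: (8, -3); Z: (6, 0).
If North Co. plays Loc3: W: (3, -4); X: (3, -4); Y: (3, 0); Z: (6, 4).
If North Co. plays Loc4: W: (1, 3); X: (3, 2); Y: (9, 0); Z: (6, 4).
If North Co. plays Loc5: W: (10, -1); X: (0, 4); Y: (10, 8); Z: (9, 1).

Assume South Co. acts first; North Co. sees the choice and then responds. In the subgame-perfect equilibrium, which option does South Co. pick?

Y

North Co. best-responds to each possible South Co. move:
- W: BR = Loc5, leader payoff -1.
- X: BR = Loc1, leader payoff 5.
- Y: BR = Loc5, leader payoff 8.
- Z: BR = Loc5, leader payoff 1.
Maximizing over -1, 5, 8, 1, South Co. chooses Y. Subgame-perfect outcome: (Loc5, Y) with payoffs (10, 8).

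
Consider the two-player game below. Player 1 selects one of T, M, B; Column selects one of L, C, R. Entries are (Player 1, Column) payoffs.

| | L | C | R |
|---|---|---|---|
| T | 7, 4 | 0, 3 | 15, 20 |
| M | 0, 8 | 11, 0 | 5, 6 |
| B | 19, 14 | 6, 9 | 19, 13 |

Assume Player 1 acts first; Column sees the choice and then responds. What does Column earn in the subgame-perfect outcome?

14

Solve by backward induction (Player 1 leads).
- T: BR = R, leader payoff 15.
- M: BR = L, leader payoff 0.
- B: BR = L, leader payoff 19.
Player 1's induced payoffs are 15, 0, 19, so Player 1 commits to B. Subgame-perfect outcome: (B, L) with payoffs (19, 14).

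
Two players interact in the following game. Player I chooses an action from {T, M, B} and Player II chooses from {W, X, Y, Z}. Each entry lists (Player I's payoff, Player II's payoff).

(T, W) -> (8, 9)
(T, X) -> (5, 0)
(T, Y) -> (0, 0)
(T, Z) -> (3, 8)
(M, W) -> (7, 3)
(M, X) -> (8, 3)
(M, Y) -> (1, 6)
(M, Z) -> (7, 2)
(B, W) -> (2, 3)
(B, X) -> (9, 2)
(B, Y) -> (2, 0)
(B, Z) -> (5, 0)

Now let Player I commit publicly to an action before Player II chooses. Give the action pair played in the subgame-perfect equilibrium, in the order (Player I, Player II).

Work backward from Player II's decision.
- T → Player II plays W (best of 9, 0, 0, 8); Player I gets 8.
- M → Player II plays Y (best of 3, 3, 6, 2); Player I gets 1.
- B → Player II plays W (best of 3, 2, 0, 0); Player I gets 2.
Player I's induced payoffs are 8, 1, 2, so Player I commits to T. Subgame-perfect outcome: (T, W) with payoffs (8, 9).

(T, W)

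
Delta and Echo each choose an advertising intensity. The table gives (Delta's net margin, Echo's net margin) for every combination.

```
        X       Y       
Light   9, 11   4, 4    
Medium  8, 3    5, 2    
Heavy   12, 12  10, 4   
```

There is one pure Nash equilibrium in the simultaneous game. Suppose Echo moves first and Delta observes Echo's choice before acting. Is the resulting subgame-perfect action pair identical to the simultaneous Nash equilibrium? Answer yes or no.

Backward induction with Echo moving first.
- X: BR = Heavy, leader payoff 12.
- Y: BR = Heavy, leader payoff 4.
Among 12, 4, the best is 12 at X. Subgame-perfect outcome: (Heavy, X) with payoffs (12, 12).
For the simultaneous game, intersect best replies.
Delta's best replies: X→Heavy; Y→Heavy.
Echo's best replies: Light→X; Medium→X; Heavy→X.
The unique mutual best reply is (Heavy, X), giving (12, 12).
Sequential outcome (Heavy, X) coincides with the Nash profile (Heavy, X).

yes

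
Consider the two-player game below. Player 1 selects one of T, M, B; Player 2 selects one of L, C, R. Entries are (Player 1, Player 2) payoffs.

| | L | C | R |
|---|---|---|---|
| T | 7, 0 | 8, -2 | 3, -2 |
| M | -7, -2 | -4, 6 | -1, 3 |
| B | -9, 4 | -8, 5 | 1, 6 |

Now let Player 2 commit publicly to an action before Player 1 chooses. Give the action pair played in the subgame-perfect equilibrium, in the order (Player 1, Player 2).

(T, L)

Player 1 best-responds to each possible Player 2 move:
- L: BR = T, leader payoff 0.
- C: BR = T, leader payoff -2.
- R: BR = T, leader payoff -2.
Maximizing over 0, -2, -2, Player 2 chooses L. Subgame-perfect outcome: (T, L) with payoffs (7, 0).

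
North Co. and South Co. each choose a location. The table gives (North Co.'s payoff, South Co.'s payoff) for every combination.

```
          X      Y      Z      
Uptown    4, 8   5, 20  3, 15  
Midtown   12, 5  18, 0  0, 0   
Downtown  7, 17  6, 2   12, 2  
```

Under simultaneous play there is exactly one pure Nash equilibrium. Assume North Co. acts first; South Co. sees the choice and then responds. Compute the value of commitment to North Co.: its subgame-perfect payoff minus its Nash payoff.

Work backward from South Co.'s decision.
- Uptown: BR = Y, leader payoff 5.
- Midtown: BR = X, leader payoff 12.
- Downtown: BR = X, leader payoff 7.
Maximizing over 5, 12, 7, North Co. chooses Midtown. Subgame-perfect outcome: (Midtown, X) with payoffs (12, 5).
For the simultaneous game, intersect best replies.
North Co.'s best replies: X→Midtown; Y→Midtown; Z→Downtown.
South Co.'s best replies: Uptown→Y; Midtown→X; Downtown→X.
The unique mutual best reply is (Midtown, X), giving (12, 5).
North Co.'s commitment gain: 12 − 12 = 0.

0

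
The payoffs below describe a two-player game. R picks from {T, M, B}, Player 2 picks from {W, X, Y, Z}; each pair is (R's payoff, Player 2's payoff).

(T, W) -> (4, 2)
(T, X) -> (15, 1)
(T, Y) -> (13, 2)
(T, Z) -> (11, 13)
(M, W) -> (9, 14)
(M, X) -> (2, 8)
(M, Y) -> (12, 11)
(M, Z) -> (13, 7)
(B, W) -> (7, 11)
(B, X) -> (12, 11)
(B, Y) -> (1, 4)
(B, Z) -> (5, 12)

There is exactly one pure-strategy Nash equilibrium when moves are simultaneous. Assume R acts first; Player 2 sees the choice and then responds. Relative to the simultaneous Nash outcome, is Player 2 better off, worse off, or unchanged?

Backward induction with R moving first.
- T: BR = Z, leader payoff 11.
- M: BR = W, leader payoff 9.
- B: BR = Z, leader payoff 5.
Among 11, 9, 5, the best is 11 at T. Subgame-perfect outcome: (T, Z) with payoffs (11, 13).
Now find the simultaneous Nash equilibrium.
R's best replies: W→M; X→T; Y→T; Z→M.
Player 2's best replies: T→Z; M→W; B→Z.
Only (M, W) has each player best-responding; Nash payoffs (9, 14).
Player 2 earns 13 sequentially versus 14 at the Nash outcome: worse off.

worse off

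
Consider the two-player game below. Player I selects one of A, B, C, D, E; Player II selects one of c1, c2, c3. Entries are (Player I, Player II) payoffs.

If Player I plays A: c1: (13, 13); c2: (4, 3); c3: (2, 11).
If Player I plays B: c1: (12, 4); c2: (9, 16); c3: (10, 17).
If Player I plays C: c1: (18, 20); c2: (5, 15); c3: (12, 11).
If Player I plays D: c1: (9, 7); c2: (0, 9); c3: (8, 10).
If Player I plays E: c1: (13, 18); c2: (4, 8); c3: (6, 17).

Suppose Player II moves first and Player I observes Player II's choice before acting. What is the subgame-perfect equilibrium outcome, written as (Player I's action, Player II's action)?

Player I best-responds to each possible Player II move:
- c1: BR = C, leader payoff 20.
- c2: BR = B, leader payoff 16.
- c3: BR = C, leader payoff 11.
Maximizing over 20, 16, 11, Player II chooses c1. Subgame-perfect outcome: (C, c1) with payoffs (18, 20).

(C, c1)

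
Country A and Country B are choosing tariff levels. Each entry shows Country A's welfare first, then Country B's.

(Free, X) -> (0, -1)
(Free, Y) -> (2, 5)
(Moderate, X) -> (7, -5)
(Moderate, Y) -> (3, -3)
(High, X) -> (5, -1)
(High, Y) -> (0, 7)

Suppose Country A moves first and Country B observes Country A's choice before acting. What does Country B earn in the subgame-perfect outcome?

-3

Solve by backward induction (Country A leads).
- Free: BR = Y, leader payoff 2.
- Moderate: BR = Y, leader payoff 3.
- High: BR = Y, leader payoff 0.
Country A's induced payoffs are 2, 3, 0, so Country A commits to Moderate. Subgame-perfect outcome: (Moderate, Y) with payoffs (3, -3).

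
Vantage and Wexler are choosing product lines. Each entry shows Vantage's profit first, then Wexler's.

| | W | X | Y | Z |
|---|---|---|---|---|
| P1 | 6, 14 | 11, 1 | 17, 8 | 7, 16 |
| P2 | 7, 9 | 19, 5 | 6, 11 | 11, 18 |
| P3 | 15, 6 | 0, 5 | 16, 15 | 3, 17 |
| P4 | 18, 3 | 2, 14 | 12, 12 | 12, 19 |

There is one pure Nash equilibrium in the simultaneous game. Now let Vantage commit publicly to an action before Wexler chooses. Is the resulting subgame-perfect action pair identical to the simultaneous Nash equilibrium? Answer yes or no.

yes

Work backward from Wexler's decision.
- P1: BR = Z, leader payoff 7.
- P2: BR = Z, leader payoff 11.
- P3: BR = Z, leader payoff 3.
- P4: BR = Z, leader payoff 12.
Vantage's induced payoffs are 7, 11, 3, 12, so Vantage commits to P4. Subgame-perfect outcome: (P4, Z) with payoffs (12, 19).
For the simultaneous game, intersect best replies.
Vantage's best replies: W→P4; X→P2; Y→P1; Z→P4.
Wexler's best replies: P1→Z; P2→Z; P3→Z; P4→Z.
Only (P4, Z) has each player best-responding; Nash payoffs (12, 19).
Sequential outcome (P4, Z) coincides with the Nash profile (P4, Z).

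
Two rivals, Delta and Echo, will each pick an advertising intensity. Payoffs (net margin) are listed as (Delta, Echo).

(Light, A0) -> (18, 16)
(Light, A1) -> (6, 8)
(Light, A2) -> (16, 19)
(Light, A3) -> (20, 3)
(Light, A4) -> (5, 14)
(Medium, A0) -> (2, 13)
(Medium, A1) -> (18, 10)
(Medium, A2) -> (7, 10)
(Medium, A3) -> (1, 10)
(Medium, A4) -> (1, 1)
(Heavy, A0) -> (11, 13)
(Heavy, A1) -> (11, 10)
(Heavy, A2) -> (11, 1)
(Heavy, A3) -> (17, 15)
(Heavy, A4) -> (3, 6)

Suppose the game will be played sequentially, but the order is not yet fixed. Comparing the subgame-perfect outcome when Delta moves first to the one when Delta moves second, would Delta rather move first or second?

first

If Delta leads: Echo's best replies are Light→A2, Medium→A0, Heavy→A3; Delta's induced payoffs 16, 2, 17; outcome (Heavy, A3), payoffs (17, 15).
If Echo leads: Delta's best replies are A0→Light, A1→Medium, A2→Light, A3→Light, A4→Light; Echo's induced payoffs 16, 10, 19, 3, 14; outcome (Light, A2), payoffs (16, 19).
Delta gets 17 moving first and 16 moving second, so Delta prefers to move first.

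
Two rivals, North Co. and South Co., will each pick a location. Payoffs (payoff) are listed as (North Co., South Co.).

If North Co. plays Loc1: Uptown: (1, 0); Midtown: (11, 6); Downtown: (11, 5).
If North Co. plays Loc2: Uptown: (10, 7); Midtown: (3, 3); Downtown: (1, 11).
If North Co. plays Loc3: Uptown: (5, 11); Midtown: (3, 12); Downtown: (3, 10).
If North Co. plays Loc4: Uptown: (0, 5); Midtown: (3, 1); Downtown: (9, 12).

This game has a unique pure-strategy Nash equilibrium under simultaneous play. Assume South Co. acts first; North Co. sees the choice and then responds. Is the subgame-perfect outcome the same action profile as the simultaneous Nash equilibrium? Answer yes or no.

Backward induction with South Co. moving first.
- Uptown → North Co. plays Loc2 (best of 1, 10, 5, 0); South Co. gets 7.
- Midtown → North Co. plays Loc1 (best of 11, 3, 3, 3); South Co. gets 6.
- Downtown → North Co. plays Loc1 (best of 11, 1, 3, 9); South Co. gets 5.
Maximizing over 7, 6, 5, South Co. chooses Uptown. Subgame-perfect outcome: (Loc2, Uptown) with payoffs (10, 7).
Under simultaneous play:
North Co.'s best replies: Uptown→Loc2; Midtown→Loc1; Downtown→Loc1.
South Co.'s best replies: Loc1→Midtown; Loc2→Downtown; Loc3→Midtown; Loc4→Downtown.
The unique mutual best reply is (Loc1, Midtown), giving (11, 6).
Sequential outcome (Loc2, Uptown) differs from the Nash profile (Loc1, Midtown).

no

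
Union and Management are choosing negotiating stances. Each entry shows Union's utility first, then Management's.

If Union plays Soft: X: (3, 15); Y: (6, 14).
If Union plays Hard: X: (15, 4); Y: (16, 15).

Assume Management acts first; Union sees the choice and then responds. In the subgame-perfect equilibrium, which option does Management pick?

Y

Work backward from Union's decision.
- X: Union compares 3, 15 and picks Hard; Management would get 4.
- Y: Union compares 6, 16 and picks Hard; Management would get 15.
Management's induced payoffs are 4, 15, so Management commits to Y. Subgame-perfect outcome: (Hard, Y) with payoffs (16, 15).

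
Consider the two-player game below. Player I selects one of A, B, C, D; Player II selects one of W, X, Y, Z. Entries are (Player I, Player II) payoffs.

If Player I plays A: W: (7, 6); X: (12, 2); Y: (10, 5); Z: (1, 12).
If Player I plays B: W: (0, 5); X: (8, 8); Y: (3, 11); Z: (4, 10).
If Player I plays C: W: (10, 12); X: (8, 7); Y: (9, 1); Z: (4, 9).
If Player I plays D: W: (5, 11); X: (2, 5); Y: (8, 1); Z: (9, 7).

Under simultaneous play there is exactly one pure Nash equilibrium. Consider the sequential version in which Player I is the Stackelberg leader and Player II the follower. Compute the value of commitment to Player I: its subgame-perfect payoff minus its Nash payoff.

Work backward from Player II's decision.
- A → Player II plays Z (best of 6, 2, 5, 12); Player I gets 1.
- B → Player II plays Y (best of 5, 8, 11, 10); Player I gets 3.
- C → Player II plays W (best of 12, 7, 1, 9); Player I gets 10.
- D → Player II plays W (best of 11, 5, 1, 7); Player I gets 5.
Maximizing over 1, 3, 10, 5, Player I chooses C. Subgame-perfect outcome: (C, W) with payoffs (10, 12).
Under simultaneous play:
Player I's best replies: W→C; X→A; Y→A; Z→D.
Player II's best replies: A→Z; B→Y; C→W; D→W.
The unique mutual best reply is (C, W), giving (10, 12).
Player I's commitment gain: 10 − 10 = 0.

0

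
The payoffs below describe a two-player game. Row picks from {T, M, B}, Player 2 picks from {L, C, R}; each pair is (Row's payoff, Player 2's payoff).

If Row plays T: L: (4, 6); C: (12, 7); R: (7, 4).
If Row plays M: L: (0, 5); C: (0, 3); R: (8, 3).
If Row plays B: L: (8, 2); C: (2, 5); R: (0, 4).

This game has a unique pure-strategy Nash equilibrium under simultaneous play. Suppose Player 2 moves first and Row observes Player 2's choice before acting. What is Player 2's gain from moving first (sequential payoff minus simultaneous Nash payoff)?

Row best-responds to each possible Player 2 move:
- L → Row plays B (best of 4, 0, 8); Player 2 gets 2.
- C → Row plays T (best of 12, 0, 2); Player 2 gets 7.
- R → Row plays M (best of 7, 8, 0); Player 2 gets 3.
Player 2's induced payoffs are 2, 7, 3, so Player 2 commits to C. Subgame-perfect outcome: (T, C) with payoffs (12, 7).
Under simultaneous play:
Row's best replies: L→B; C→T; R→M.
Player 2's best replies: T→C; M→L; B→C.
The unique mutual best reply is (T, C), giving (12, 7).
Player 2's commitment gain: 7 − 7 = 0.

0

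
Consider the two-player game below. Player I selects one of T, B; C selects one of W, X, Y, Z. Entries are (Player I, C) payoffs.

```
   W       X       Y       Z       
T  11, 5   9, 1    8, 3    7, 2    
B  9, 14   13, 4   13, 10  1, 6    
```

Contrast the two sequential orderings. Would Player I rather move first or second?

If Player I leads: C's best replies are T→W, B→W; Player I's induced payoffs 11, 9; outcome (T, W), payoffs (11, 5).
If C leads: Player I's best replies are W→T, X→B, Y→B, Z→T; C's induced payoffs 5, 4, 10, 2; outcome (B, Y), payoffs (13, 10).
Player I gets 11 moving first and 13 moving second, so Player I prefers to move second.

second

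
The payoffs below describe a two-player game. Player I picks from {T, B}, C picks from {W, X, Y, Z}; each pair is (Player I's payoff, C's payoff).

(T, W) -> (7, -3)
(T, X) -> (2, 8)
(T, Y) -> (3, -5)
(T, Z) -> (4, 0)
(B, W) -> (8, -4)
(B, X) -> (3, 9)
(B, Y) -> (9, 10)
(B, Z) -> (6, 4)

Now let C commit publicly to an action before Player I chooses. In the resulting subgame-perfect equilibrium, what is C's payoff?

Work backward from Player I's decision.
- W: BR = B, leader payoff -4.
- X: BR = B, leader payoff 9.
- Y: BR = B, leader payoff 10.
- Z: BR = B, leader payoff 4.
Among -4, 9, 10, 4, the best is 10 at Y. Subgame-perfect outcome: (B, Y) with payoffs (9, 10).

10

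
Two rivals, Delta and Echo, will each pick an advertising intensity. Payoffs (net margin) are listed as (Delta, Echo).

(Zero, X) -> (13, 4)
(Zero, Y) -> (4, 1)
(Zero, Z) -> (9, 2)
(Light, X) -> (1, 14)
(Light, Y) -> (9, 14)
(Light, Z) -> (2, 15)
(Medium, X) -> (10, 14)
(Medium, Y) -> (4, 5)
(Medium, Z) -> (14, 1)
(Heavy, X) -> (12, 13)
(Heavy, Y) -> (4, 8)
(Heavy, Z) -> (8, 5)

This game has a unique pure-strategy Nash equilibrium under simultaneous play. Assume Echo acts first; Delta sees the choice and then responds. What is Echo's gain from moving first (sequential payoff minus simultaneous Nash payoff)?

10

Work backward from Delta's decision.
- X: Delta compares 13, 1, 10, 12 and picks Zero; Echo would get 4.
- Y: Delta compares 4, 9, 4, 4 and picks Light; Echo would get 14.
- Z: Delta compares 9, 2, 14, 8 and picks Medium; Echo would get 1.
Echo's induced payoffs are 4, 14, 1, so Echo commits to Y. Subgame-perfect outcome: (Light, Y) with payoffs (9, 14).
Under simultaneous play:
Delta's best replies: X→Zero; Y→Light; Z→Medium.
Echo's best replies: Zero→X; Light→Z; Medium→X; Heavy→X.
The unique mutual best reply is (Zero, X), giving (13, 4).
Echo's commitment gain: 14 − 4 = 10.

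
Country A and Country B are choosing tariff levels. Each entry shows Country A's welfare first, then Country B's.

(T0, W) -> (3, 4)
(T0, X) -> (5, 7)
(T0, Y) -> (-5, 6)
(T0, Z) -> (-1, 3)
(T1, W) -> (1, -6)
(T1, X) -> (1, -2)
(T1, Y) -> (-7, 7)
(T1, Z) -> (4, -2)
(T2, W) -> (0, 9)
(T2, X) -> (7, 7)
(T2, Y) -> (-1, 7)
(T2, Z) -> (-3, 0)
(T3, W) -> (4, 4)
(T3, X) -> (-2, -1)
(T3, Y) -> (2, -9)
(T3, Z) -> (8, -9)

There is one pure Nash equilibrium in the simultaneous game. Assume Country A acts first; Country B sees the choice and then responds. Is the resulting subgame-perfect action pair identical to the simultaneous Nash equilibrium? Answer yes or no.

Solve by backward induction (Country A leads).
- T0: BR = X, leader payoff 5.
- T1: BR = Y, leader payoff -7.
- T2: BR = W, leader payoff 0.
- T3: BR = W, leader payoff 4.
Maximizing over 5, -7, 0, 4, Country A chooses T0. Subgame-perfect outcome: (T0, X) with payoffs (5, 7).
Now find the simultaneous Nash equilibrium.
Country A's best replies: W→T3; X→T2; Y→T3; Z→T3.
Country B's best replies: T0→X; T1→Y; T2→W; T3→W.
Only (T3, W) has each player best-responding; Nash payoffs (4, 4).
Sequential outcome (T0, X) differs from the Nash profile (T3, W).

no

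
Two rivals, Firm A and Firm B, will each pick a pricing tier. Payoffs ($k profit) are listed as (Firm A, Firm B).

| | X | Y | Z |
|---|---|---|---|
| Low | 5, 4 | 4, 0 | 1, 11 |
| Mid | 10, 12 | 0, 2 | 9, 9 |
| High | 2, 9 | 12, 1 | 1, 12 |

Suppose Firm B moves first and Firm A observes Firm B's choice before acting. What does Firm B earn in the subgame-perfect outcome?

12

Solve by backward induction (Firm B leads).
- X → Firm A plays Mid (best of 5, 10, 2); Firm B gets 12.
- Y → Firm A plays High (best of 4, 0, 12); Firm B gets 1.
- Z → Firm A plays Mid (best of 1, 9, 1); Firm B gets 9.
Maximizing over 12, 1, 9, Firm B chooses X. Subgame-perfect outcome: (Mid, X) with payoffs (10, 12).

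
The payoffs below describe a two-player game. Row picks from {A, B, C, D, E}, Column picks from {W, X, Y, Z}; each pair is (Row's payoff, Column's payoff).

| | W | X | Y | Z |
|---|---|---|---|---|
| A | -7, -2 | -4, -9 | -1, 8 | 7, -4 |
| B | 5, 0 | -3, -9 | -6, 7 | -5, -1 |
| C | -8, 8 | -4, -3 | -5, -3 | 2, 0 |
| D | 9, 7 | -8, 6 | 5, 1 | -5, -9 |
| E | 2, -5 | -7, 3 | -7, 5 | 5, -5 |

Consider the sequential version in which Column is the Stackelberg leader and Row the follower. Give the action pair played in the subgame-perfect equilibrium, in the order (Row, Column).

Work backward from Row's decision.
- W → Row plays D (best of -7, 5, -8, 9, 2); Column gets 7.
- X → Row plays B (best of -4, -3, -4, -8, -7); Column gets -9.
- Y → Row plays D (best of -1, -6, -5, 5, -7); Column gets 1.
- Z → Row plays A (best of 7, -5, 2, -5, 5); Column gets -4.
Maximizing over 7, -9, 1, -4, Column chooses W. Subgame-perfect outcome: (D, W) with payoffs (9, 7).

(D, W)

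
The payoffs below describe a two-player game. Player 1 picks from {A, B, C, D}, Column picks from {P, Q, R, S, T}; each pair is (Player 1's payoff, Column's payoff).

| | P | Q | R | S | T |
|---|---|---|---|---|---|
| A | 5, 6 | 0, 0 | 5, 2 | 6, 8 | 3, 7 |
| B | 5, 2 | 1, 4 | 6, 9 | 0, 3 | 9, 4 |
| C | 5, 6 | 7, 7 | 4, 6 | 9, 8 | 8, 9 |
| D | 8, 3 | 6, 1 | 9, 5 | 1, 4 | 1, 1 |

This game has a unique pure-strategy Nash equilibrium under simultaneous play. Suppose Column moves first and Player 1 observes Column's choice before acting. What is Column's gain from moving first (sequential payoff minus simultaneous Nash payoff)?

3

Backward induction with Column moving first.
- P → Player 1 plays D (best of 5, 5, 5, 8); Column gets 3.
- Q → Player 1 plays C (best of 0, 1, 7, 6); Column gets 7.
- R → Player 1 plays D (best of 5, 6, 4, 9); Column gets 5.
- S → Player 1 plays C (best of 6, 0, 9, 1); Column gets 8.
- T → Player 1 plays B (best of 3, 9, 8, 1); Column gets 4.
Maximizing over 3, 7, 5, 8, 4, Column chooses S. Subgame-perfect outcome: (C, S) with payoffs (9, 8).
Under simultaneous play:
Player 1's best replies: P→D; Q→C; R→D; S→C; T→B.
Column's best replies: A→S; B→R; C→T; D→R.
Only (D, R) has each player best-responding; Nash payoffs (9, 5).
Column's commitment gain: 8 − 5 = 3.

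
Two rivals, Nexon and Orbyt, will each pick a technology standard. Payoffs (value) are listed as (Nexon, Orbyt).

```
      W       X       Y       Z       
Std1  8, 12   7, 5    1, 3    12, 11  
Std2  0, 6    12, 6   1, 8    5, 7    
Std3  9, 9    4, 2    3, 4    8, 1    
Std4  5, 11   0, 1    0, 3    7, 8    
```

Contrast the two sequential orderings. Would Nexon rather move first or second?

second

If Nexon leads: Orbyt's best replies are Std1→W, Std2→Y, Std3→W, Std4→W; Nexon's induced payoffs 8, 1, 9, 5; outcome (Std3, W), payoffs (9, 9).
If Orbyt leads: Nexon's best replies are W→Std3, X→Std2, Y→Std3, Z→Std1; Orbyt's induced payoffs 9, 6, 4, 11; outcome (Std1, Z), payoffs (12, 11).
Nexon gets 9 moving first and 12 moving second, so Nexon prefers to move second.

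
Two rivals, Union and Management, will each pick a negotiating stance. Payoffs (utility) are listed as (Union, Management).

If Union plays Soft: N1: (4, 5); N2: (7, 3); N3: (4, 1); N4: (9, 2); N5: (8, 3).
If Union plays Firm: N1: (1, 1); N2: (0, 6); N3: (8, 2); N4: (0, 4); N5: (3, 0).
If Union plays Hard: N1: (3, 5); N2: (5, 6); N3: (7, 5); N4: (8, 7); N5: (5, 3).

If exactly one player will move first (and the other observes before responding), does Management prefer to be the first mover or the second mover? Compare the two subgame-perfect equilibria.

second

If Union leads: Management's best replies are Soft→N1, Firm→N2, Hard→N4; Union's induced payoffs 4, 0, 8; outcome (Hard, N4), payoffs (8, 7).
If Management leads: Union's best replies are N1→Soft, N2→Soft, N3→Firm, N4→Soft, N5→Soft; Management's induced payoffs 5, 3, 2, 2, 3; outcome (Soft, N1), payoffs (4, 5).
Management gets 5 moving first and 7 moving second, so Management prefers to move second.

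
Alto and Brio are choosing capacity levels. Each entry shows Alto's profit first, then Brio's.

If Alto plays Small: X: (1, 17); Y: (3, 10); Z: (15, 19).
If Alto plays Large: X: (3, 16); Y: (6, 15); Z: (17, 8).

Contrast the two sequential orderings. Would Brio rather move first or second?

If Alto leads: Brio's best replies are Small→Z, Large→X; Alto's induced payoffs 15, 3; outcome (Small, Z), payoffs (15, 19).
If Brio leads: Alto's best replies are X→Large, Y→Large, Z→Large; Brio's induced payoffs 16, 15, 8; outcome (Large, X), payoffs (3, 16).
Brio gets 16 moving first and 19 moving second, so Brio prefers to move second.

second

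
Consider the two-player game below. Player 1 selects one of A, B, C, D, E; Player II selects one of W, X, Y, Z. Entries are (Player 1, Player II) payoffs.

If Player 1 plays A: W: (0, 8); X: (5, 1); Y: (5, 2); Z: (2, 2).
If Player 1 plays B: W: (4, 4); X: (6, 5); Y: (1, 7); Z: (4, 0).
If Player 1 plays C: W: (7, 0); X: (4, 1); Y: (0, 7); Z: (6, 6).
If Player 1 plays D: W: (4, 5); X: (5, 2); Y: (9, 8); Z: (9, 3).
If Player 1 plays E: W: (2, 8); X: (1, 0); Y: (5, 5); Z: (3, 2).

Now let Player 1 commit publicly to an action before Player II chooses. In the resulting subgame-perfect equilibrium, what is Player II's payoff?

Work backward from Player II's decision.
- A → Player II plays W (best of 8, 1, 2, 2); Player 1 gets 0.
- B → Player II plays Y (best of 4, 5, 7, 0); Player 1 gets 1.
- C → Player II plays Y (best of 0, 1, 7, 6); Player 1 gets 0.
- D → Player II plays Y (best of 5, 2, 8, 3); Player 1 gets 9.
- E → Player II plays W (best of 8, 0, 5, 2); Player 1 gets 2.
Among 0, 1, 0, 9, 2, the best is 9 at D. Subgame-perfect outcome: (D, Y) with payoffs (9, 8).

8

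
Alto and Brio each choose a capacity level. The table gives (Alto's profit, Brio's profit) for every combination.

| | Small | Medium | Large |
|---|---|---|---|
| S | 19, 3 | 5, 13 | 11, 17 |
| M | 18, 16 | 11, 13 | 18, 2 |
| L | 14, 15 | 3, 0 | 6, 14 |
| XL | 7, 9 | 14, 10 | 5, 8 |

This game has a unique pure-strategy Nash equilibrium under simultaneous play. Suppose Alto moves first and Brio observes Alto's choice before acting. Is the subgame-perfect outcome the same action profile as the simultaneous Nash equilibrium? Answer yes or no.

Work backward from Brio's decision.
- S: Brio compares 3, 13, 17 and picks Large; Alto would get 11.
- M: Brio compares 16, 13, 2 and picks Small; Alto would get 18.
- L: Brio compares 15, 0, 14 and picks Small; Alto would get 14.
- XL: Brio compares 9, 10, 8 and picks Medium; Alto would get 14.
Alto's induced payoffs are 11, 18, 14, 14, so Alto commits to M. Subgame-perfect outcome: (M, Small) with payoffs (18, 16).
Under simultaneous play:
Alto's best replies: Small→S; Medium→XL; Large→M.
Brio's best replies: S→Large; M→Small; L→Small; XL→Medium.
The unique mutual best reply is (XL, Medium), giving (14, 10).
Sequential outcome (M, Small) differs from the Nash profile (XL, Medium).

no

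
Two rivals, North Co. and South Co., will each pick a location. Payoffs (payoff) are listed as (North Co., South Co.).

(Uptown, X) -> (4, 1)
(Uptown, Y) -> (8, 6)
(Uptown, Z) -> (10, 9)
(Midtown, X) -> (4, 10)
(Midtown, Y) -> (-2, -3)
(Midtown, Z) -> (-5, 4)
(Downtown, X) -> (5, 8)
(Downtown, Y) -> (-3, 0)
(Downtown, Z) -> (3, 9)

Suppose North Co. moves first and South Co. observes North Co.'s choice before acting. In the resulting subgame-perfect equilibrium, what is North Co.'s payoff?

10

South Co. best-responds to each possible North Co. move:
- Uptown → South Co. plays Z (best of 1, 6, 9); North Co. gets 10.
- Midtown → South Co. plays X (best of 10, -3, 4); North Co. gets 4.
- Downtown → South Co. plays Z (best of 8, 0, 9); North Co. gets 3.
Maximizing over 10, 4, 3, North Co. chooses Uptown. Subgame-perfect outcome: (Uptown, Z) with payoffs (10, 9).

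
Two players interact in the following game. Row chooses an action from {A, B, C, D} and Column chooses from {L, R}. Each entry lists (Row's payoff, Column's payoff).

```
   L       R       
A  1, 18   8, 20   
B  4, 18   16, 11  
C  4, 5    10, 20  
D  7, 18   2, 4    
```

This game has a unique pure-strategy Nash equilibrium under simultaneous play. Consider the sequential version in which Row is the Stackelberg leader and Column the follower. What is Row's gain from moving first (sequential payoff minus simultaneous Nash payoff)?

Solve by backward induction (Row leads).
- A: BR = R, leader payoff 8.
- B: BR = L, leader payoff 4.
- C: BR = R, leader payoff 10.
- D: BR = L, leader payoff 7.
Maximizing over 8, 4, 10, 7, Row chooses C. Subgame-perfect outcome: (C, R) with payoffs (10, 20).
Now find the simultaneous Nash equilibrium.
Row's best replies: L→D; R→B.
Column's best replies: A→R; B→L; C→R; D→L.
The unique mutual best reply is (D, L), giving (7, 18).
Row's commitment gain: 10 − 7 = 3.

3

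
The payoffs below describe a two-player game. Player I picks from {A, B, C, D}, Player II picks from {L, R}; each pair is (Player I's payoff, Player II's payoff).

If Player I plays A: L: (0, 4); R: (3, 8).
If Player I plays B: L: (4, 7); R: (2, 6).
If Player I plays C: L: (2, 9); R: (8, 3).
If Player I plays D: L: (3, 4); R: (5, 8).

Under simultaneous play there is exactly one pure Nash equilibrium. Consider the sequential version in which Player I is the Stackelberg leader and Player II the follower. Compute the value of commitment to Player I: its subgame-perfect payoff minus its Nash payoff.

Work backward from Player II's decision.
- A → Player II plays R (best of 4, 8); Player I gets 3.
- B → Player II plays L (best of 7, 6); Player I gets 4.
- C → Player II plays L (best of 9, 3); Player I gets 2.
- D → Player II plays R (best of 4, 8); Player I gets 5.
Maximizing over 3, 4, 2, 5, Player I chooses D. Subgame-perfect outcome: (D, R) with payoffs (5, 8).
For the simultaneous game, intersect best replies.
Player I's best replies: L→B; R→C.
Player II's best replies: A→R; B→L; C→L; D→R.
Only (B, L) has each player best-responding; Nash payoffs (4, 7).
Player I's commitment gain: 5 − 4 = 1.

1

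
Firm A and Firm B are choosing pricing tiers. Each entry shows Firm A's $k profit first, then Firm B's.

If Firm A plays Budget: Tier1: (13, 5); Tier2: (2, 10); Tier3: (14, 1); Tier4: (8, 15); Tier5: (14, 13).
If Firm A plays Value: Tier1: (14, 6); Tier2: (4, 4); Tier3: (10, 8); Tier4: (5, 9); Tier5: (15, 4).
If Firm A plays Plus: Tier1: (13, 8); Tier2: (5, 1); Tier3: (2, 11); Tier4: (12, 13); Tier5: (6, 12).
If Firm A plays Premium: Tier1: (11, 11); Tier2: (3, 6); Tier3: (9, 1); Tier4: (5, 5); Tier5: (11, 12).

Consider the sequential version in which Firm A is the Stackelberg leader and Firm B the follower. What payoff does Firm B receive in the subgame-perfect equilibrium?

Solve by backward induction (Firm A leads).
- Budget → Firm B plays Tier4 (best of 5, 10, 1, 15, 13); Firm A gets 8.
- Value → Firm B plays Tier4 (best of 6, 4, 8, 9, 4); Firm A gets 5.
- Plus → Firm B plays Tier4 (best of 8, 1, 11, 13, 12); Firm A gets 12.
- Premium → Firm B plays Tier5 (best of 11, 6, 1, 5, 12); Firm A gets 11.
Maximizing over 8, 5, 12, 11, Firm A chooses Plus. Subgame-perfect outcome: (Plus, Tier4) with payoffs (12, 13).

13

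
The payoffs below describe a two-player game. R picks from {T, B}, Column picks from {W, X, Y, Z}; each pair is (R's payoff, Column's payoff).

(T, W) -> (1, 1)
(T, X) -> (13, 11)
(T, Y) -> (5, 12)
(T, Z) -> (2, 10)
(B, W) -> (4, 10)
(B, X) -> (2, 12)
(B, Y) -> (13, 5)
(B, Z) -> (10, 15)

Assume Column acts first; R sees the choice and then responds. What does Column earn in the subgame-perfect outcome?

Solve by backward induction (Column leads).
- W → R plays B (best of 1, 4); Column gets 10.
- X → R plays T (best of 13, 2); Column gets 11.
- Y → R plays B (best of 5, 13); Column gets 5.
- Z → R plays B (best of 2, 10); Column gets 15.
Maximizing over 10, 11, 5, 15, Column chooses Z. Subgame-perfect outcome: (B, Z) with payoffs (10, 15).

15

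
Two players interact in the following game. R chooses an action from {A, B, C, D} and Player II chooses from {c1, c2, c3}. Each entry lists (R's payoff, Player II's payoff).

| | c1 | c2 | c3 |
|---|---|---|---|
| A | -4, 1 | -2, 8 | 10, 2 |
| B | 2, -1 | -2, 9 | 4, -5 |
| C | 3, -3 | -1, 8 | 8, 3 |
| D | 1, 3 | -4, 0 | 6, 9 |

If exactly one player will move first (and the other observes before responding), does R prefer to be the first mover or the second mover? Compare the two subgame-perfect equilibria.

first

If R leads: Player II's best replies are A→c2, B→c2, C→c2, D→c3; R's induced payoffs -2, -2, -1, 6; outcome (D, c3), payoffs (6, 9).
If Player II leads: R's best replies are c1→C, c2→C, c3→A; Player II's induced payoffs -3, 8, 2; outcome (C, c2), payoffs (-1, 8).
R gets 6 moving first and -1 moving second, so R prefers to move first.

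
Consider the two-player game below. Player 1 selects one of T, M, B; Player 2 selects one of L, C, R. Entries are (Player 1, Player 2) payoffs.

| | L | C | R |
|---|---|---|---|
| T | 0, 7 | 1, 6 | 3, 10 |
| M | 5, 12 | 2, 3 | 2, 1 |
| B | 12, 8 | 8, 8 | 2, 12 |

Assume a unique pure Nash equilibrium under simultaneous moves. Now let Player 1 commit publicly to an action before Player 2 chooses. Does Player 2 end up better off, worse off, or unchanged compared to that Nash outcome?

better off

Backward induction with Player 1 moving first.
- T: BR = R, leader payoff 3.
- M: BR = L, leader payoff 5.
- B: BR = R, leader payoff 2.
Among 3, 5, 2, the best is 5 at M. Subgame-perfect outcome: (M, L) with payoffs (5, 12).
Under simultaneous play:
Player 1's best replies: L→B; C→B; R→T.
Player 2's best replies: T→R; M→L; B→R.
Only (T, R) has each player best-responding; Nash payoffs (3, 10).
Player 2 earns 12 sequentially versus 10 at the Nash outcome: better off.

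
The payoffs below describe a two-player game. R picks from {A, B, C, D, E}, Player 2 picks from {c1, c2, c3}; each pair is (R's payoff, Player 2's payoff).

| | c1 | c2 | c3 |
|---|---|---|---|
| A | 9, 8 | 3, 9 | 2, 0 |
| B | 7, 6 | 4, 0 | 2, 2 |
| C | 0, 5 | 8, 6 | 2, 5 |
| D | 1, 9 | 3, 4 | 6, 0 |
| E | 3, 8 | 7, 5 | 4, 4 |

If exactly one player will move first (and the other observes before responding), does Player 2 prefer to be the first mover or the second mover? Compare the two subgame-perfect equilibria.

If R leads: Player 2's best replies are A→c2, B→c1, C→c2, D→c1, E→c1; R's induced payoffs 3, 7, 8, 1, 3; outcome (C, c2), payoffs (8, 6).
If Player 2 leads: R's best replies are c1→A, c2→C, c3→D; Player 2's induced payoffs 8, 6, 0; outcome (A, c1), payoffs (9, 8).
Player 2 gets 8 moving first and 6 moving second, so Player 2 prefers to move first.

first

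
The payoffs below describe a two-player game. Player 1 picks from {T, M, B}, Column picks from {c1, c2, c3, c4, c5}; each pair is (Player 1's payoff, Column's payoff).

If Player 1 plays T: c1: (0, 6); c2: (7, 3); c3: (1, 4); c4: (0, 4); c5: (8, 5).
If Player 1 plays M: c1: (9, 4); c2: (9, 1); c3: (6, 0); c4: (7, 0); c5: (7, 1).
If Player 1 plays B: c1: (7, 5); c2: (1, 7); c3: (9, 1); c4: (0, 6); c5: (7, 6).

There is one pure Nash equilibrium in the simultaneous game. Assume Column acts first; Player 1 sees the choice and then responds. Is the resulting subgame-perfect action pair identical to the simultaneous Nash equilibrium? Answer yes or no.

Work backward from Player 1's decision.
- c1: Player 1 compares 0, 9, 7 and picks M; Column would get 4.
- c2: Player 1 compares 7, 9, 1 and picks M; Column would get 1.
- c3: Player 1 compares 1, 6, 9 and picks B; Column would get 1.
- c4: Player 1 compares 0, 7, 0 and picks M; Column would get 0.
- c5: Player 1 compares 8, 7, 7 and picks T; Column would get 5.
Among 4, 1, 1, 0, 5, the best is 5 at c5. Subgame-perfect outcome: (T, c5) with payoffs (8, 5).
Under simultaneous play:
Player 1's best replies: c1→M; c2→M; c3→B; c4→M; c5→T.
Column's best replies: T→c1; M→c1; B→c2.
The unique mutual best reply is (M, c1), giving (9, 4).
Sequential outcome (T, c5) differs from the Nash profile (M, c1).

no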